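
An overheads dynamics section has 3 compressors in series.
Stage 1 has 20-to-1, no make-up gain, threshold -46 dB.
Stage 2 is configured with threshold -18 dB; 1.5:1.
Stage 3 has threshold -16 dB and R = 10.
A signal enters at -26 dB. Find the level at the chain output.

Stage 1: overshoot 20 dB → 20/20 = 1 dB → -45 dB.
Stage 2: -45 dB is at or below the -18 dB threshold — no compression; output -45 dB.
Stage 3: -45 dB ≤ -16 dB, so stage 3 doesn't engage; output -45 dB.

-45 dB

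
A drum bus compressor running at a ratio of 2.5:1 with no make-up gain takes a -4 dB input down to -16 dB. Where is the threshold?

-24 dB

Gain reduction = -4 − (-16) = 12 dB; output overshoot = GR / (R − 1) = 12 / 1.5 = 8 dB.
Threshold = output − output overshoot = -16 − 8 = -24 dB.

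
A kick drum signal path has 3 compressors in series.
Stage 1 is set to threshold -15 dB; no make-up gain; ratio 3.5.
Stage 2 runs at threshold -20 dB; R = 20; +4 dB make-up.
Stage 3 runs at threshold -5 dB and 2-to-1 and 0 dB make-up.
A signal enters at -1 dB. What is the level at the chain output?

Stage 1: -1 dB is 14 dB over -15 dB; at 3.5:1 that becomes 4 dB over, giving -11 dB.
Stage 2: -11 dB is 9 dB over -20 dB; at 20:1 that becomes 0.45 dB over, giving -19.55 dB; +4 dB make-up → -15.55 dB.
Stage 3: -15.55 dB is at or below the -5 dB threshold — no compression; output -15.55 dB.

-15.55 dB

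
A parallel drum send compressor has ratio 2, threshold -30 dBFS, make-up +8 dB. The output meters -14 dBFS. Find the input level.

Before make-up, the level was -14 − 8 = -22 dBFS.
Post-compression overshoot = -22 − (-30) = 8 dB.
Undo the ratio: input overshoot = 8 × 2 = 16 dB, giving input = -14 dBFS.

-14 dBFS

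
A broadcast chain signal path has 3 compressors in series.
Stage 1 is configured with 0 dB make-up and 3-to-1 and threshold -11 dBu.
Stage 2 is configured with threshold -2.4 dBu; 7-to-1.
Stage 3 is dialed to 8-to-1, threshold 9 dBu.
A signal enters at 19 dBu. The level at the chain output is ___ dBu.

-2.2 dBu

Stage 1: overshoot 30 dB → 30/3 = 10 dB → -1 dBu.
Stage 2: -1 dBu is 1.4 dB over -2.4 dBu; at 7:1 that becomes 0.2 dB over, giving -2.2 dBu.
Stage 3: below threshold (-2.2 ≤ 9); passes unchanged; output -2.2 dBu.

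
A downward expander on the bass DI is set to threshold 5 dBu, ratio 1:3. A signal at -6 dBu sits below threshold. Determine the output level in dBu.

The input is 11 dB below the 5 dBu threshold.
A 1:3 expander multiplies undershoot by 3: 11 × 3 = 33 dB below threshold.
Output = 5 − 33 = -28 dBu.

-28 dBu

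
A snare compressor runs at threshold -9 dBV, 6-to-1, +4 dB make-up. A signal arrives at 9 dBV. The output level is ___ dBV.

The input is 18 dB above the -9 dBV threshold.
The 18 dB excess becomes 3 dB after 6:1 reduction.
So the level is -9 + 3 = -6 dBV; make-up adds 4 dB, giving -2 dBV.

-2 dBV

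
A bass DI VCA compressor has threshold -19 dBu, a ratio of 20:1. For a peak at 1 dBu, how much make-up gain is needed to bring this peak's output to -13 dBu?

5 dB

The peak compresses to -19 + 20/20 = -18 dBu.
To reach -13 dBu requires -13 − (-18) = 5 dB of make-up.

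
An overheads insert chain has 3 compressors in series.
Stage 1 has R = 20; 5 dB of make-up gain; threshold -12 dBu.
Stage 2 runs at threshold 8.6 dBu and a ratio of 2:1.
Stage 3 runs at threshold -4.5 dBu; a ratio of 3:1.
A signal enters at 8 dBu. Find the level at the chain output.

-6 dBu

Stage 1: overshoot 20 dB → 20/20 = 1 dB → -11 dBu; +5 dB make-up → -6 dBu.
Stage 2: -6 dBu ≤ 8.6 dBu, so stage 2 doesn't engage; output -6 dBu.
Stage 3: -6 dBu ≤ -4.5 dBu, so stage 3 doesn't engage; output -6 dBu.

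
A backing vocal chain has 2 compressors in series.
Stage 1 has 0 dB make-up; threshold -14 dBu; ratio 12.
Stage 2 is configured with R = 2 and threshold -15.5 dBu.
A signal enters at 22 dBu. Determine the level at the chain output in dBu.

Stage 1: overshoot 36 dB → 36/12 = 3 dB → -11 dBu.
Stage 2: -11 dBu is 4.5 dB over -15.5 dBu; at 2:1 that becomes 2.25 dB over, giving -13.25 dBu.

-13.25 dBu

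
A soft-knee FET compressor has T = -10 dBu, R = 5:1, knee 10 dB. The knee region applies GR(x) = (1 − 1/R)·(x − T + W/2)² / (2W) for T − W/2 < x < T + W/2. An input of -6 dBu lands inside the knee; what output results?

x − T + W/2 = -6 − (-10) + 5 = 9.
GR = (1 − 1/5) × 9² / 20 = 0.8 × 81 / 20 = 3.24 dB.
Output = -6 − 3.24 = -9.24 dBu.

-9.24 dBu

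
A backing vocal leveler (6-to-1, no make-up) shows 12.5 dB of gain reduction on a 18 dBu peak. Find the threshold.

3 dBu

Gain reduction = 18 − 5.5 = 12.5 dB; output overshoot = GR / (R − 1) = 12.5 / 5 = 2.5 dB.
Threshold = output − output overshoot = 5.5 − 2.5 = 3 dBu.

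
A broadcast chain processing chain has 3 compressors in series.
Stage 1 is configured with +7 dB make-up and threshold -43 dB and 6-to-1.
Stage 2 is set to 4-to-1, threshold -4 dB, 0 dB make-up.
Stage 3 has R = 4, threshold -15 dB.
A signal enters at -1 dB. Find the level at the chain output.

-29 dB

Stage 1: 42 dB above -43 dB, reduced 6:1 to 7 dB above → -36 dB; +7 dB make-up → -29 dB.
Stage 2: -29 dB ≤ -4 dB, so stage 2 doesn't engage; output -29 dB.
Stage 3: below threshold (-29 ≤ -15); passes unchanged; output -29 dB.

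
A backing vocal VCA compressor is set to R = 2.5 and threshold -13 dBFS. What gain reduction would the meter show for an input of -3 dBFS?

6 dB

-3 dBFS exceeds the threshold by 10 dB.
A 2.5:1 ratio leaves 4 dB of that excess.
So the signal is attenuated by 10 − 4 = 6 dB.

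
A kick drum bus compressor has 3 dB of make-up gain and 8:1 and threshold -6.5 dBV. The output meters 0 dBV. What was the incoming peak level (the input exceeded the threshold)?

21.5 dBV

Before make-up, the level was 0 − 3 = -3 dBV.
Post-compression overshoot = -3 − (-6.5) = 3.5 dB.
Before 8:1 compression the overshoot was 3.5 × 8 = 28 dB, so input = -6.5 + 28 = 21.5 dBV.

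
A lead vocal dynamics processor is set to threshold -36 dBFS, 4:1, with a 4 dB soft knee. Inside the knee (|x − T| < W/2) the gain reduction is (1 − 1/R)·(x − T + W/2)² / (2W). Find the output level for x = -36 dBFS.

x − T + W/2 = -36 − (-36) + 2 = 2.
GR = (1 − 1/4) × 2² / 8 = 0.75 × 4 / 8 = 0.375 dB.
Output = -36 − 0.375 = -36.375 dBFS.

-36.375 dBFS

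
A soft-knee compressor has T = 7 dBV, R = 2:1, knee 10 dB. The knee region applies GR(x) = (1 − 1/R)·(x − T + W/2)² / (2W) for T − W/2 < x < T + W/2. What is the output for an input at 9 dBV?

x − T + W/2 = 9 − 7 + 5 = 7.
GR = (1 − 1/2) × 7² / 20 = 0.5 × 49 / 20 = 1.225 dB.
Output = 9 − 1.225 = 7.775 dBV.

7.775 dBV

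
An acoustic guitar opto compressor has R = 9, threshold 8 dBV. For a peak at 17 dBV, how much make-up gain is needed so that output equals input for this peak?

8 dB

The peak compresses to 8 + 9/9 = 9 dBV.
To reach 17 dBV requires 17 − 9 = 8 dB of make-up.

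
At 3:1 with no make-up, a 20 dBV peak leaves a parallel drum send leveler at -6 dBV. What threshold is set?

-19 dBV

Input is 39 dB above T (since output overshoot × R = input overshoot: (-6 − T)·3 = 20 − T gives T = -19 dBV).
Check: -19 + (20 − (-19))/3 = -19 + 13 = -6 dBV. ✓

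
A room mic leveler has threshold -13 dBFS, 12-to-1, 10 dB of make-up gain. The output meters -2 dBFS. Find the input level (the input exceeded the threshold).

Remove make-up: -2 − 10 = -12 dBFS.
The compressed level sits -12 − (-13) = 1 dB over threshold.
Undo the ratio: input overshoot = 1 × 12 = 12 dB, giving input = -1 dBFS.

-1 dBFS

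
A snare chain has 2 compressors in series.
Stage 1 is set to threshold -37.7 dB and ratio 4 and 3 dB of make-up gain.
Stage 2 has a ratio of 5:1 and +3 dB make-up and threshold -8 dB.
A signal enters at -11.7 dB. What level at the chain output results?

-25.2 dB

Stage 1: 26 dB above -37.7 dB, reduced 4:1 to 6.5 dB above → -31.2 dB; +3 dB make-up → -28.2 dB.
Stage 2: -28.2 dB is at or below the -8 dB threshold — no compression; make-up brings it to -25.2 dB.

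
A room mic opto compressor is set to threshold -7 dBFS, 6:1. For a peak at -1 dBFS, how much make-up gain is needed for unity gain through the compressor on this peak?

Without make-up, output = threshold + overshoot/6 = -7 + 1 = -6 dBFS.
Gap to target: 5 dB.

5 dB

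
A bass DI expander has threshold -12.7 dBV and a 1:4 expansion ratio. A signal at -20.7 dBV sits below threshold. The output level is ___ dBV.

-44.7 dBV

Below threshold, a 1:4 expander applies gain = (4−1)×(T − x) of attenuation.
(4−1) × 8 = 24 dB, so output = -20.7 − 24 = -44.7 dBV.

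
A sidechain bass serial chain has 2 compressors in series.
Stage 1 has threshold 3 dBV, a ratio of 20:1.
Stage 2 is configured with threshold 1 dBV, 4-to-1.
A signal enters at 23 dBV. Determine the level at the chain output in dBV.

Stage 1: overshoot 20 dB → 20/20 = 1 dB → 4 dBV.
Stage 2: 3 dB above 1 dBV, reduced 4:1 to 0.75 dB above → 1.75 dBV.

1.75 dBV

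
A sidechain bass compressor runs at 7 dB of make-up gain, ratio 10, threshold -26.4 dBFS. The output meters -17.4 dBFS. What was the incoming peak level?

Stripping the +7 dB make-up gives -24.4 dBFS at the gain stage.
Post-compression overshoot = -24.4 − (-26.4) = 2 dB.
Undo the ratio: input overshoot = 2 × 10 = 20 dB, giving input = -6.4 dBFS.

-6.4 dBFS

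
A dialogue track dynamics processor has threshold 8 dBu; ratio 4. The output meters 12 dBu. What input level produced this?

24 dBu

Post-compression overshoot = 12 − 8 = 4 dB.
Undo the ratio: input overshoot = 4 × 4 = 16 dB, giving input = 24 dBu.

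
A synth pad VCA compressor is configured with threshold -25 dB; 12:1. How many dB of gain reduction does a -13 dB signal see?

-13 dB exceeds the threshold by 12 dB.
A 12:1 ratio leaves 1 dB of that excess.
Gain reduction = 12 − 1 = 11 dB.

11 dB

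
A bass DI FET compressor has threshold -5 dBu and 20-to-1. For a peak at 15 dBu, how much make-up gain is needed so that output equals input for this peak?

Overshoot 20 dB → 20/20 = 1 dB after compression, so the compressed level is -5 + 1 = -4 dBu.
Make-up = target − compressed = 15 − (-4) = 19 dB.

19 dB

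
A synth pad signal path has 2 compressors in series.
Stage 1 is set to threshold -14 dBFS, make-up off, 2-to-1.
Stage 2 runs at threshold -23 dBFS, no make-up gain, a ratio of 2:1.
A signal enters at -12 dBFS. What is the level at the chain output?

Stage 1: 2 dB above -14 dBFS, reduced 2:1 to 1 dB above → -13 dBFS.
Stage 2: overshoot 10 dB → 10/2 = 5 dB → -18 dBFS.

-18 dBFS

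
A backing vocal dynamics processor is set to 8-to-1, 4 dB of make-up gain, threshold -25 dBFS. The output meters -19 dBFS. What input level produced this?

-9 dBFS

Stripping the +4 dB make-up gives -23 dBFS at the gain stage.
That's 2 dB above the -25 dBFS threshold.
Before 8:1 compression the overshoot was 2 × 8 = 16 dB, so input = -25 + 16 = -9 dBFS.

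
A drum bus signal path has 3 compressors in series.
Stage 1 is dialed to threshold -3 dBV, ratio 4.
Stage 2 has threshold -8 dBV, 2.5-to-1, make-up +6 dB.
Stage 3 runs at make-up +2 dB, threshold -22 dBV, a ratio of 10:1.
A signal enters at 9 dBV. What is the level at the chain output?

Stage 1: 12 dB above -3 dBV, reduced 4:1 to 3 dB above → 0 dBV.
Stage 2: 0 dBV is 8 dB over -8 dBV; at 2.5:1 that becomes 3.2 dB over, giving -4.8 dBV; +6 dB make-up → 1.2 dBV.
Stage 3: 1.2 dBV is 23.2 dB over -22 dBV; at 10:1 that becomes 2.32 dB over, giving -19.68 dBV; +2 dB make-up → -17.68 dBV.

-17.68 dBV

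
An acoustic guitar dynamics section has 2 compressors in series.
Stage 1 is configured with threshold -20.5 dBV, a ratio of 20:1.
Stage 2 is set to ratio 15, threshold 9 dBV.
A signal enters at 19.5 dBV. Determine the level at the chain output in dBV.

Stage 1: overshoot 40 dB → 40/20 = 2 dB → -18.5 dBV.
Stage 2: below threshold (-18.5 ≤ 9); passes unchanged; output -18.5 dBV.

-18.5 dBV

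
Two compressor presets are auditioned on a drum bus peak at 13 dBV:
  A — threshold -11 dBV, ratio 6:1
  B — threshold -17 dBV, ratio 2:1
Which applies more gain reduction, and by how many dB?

A, by 5 dB

A: GR = 24 − 24/6 = 20 dB.
B: GR = 30 − 30/2 = 15 dB.
A applies 5 dB more gain reduction.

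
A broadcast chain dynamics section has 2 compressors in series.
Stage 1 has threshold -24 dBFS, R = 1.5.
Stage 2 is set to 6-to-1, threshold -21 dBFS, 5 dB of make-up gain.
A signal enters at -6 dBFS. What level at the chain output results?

Stage 1: overshoot 18 dB → 18/1.5 = 12 dB → -12 dBFS.
Stage 2: -12 dBFS is 9 dB over -21 dBFS; at 6:1 that becomes 1.5 dB over, giving -19.5 dBFS; +5 dB make-up → -14.5 dBFS.

-14.5 dBFS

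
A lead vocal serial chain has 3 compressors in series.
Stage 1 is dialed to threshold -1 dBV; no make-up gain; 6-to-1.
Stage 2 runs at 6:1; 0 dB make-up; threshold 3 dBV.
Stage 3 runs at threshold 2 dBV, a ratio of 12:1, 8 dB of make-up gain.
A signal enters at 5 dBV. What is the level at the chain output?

Stage 1: 6 dB above -1 dBV, reduced 6:1 to 1 dB above → 0 dBV.
Stage 2: below threshold (0 ≤ 3); passes unchanged; output 0 dBV.
Stage 3: 0 dBV ≤ 2 dBV, so stage 3 doesn't engage; make-up brings it to 8 dBV.

8 dBV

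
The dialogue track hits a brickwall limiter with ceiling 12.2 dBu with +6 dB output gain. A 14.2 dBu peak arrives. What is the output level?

At ∞:1, everything above 12.2 dBu is held at the ceiling.
Output gain then adds 6 dB: 12.2 + 6 = 18.2 dBu.

18.2 dBu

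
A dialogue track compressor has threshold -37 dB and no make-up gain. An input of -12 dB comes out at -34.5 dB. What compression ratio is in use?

Input overshoot = -12 − (-37) = 25 dB; output overshoot = -34.5 − (-37) = 2.5 dB.
Ratio = 25 / 2.5 = 10.

10:1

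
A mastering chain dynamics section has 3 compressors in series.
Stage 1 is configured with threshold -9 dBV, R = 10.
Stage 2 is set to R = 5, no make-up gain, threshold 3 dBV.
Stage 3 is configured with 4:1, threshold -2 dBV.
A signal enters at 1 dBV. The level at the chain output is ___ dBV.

Stage 1: 10 dB above -9 dBV, reduced 10:1 to 1 dB above → -8 dBV.
Stage 2: -8 dBV ≤ 3 dBV, so stage 2 doesn't engage; output -8 dBV.
Stage 3: -8 dBV is at or below the -2 dBV threshold — no compression; output -8 dBV.

-8 dBV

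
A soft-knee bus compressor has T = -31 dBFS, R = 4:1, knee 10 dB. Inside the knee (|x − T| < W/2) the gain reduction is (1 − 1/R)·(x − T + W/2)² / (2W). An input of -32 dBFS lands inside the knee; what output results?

x − T + W/2 = -32 − (-31) + 5 = 4.
GR = (1 − 1/4) × 4² / 20 = 0.75 × 16 / 20 = 0.6 dB.
Output = -32 − 0.6 = -32.6 dBFS.

-32.6 dBFS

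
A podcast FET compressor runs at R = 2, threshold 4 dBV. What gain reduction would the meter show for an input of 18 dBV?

Overshoot = 18 − 4 = 14 dB.
At 2:1, output sits 14/2 = 7 dB above threshold.
GR = overshoot in − overshoot out = 14 − 7 = 7 dB.

7 dB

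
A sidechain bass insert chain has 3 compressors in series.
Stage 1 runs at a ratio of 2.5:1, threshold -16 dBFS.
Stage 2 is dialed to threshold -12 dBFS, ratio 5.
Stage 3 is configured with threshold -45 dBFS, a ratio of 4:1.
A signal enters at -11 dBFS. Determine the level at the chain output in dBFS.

-37.25 dBFS

Stage 1: -11 dBFS is 5 dB over -16 dBFS; at 2.5:1 that becomes 2 dB over, giving -14 dBFS.
Stage 2: below threshold (-14 ≤ -12); passes unchanged; output -14 dBFS.
Stage 3: 31 dB above -45 dBFS, reduced 4:1 to 7.75 dB above → -37.25 dBFS.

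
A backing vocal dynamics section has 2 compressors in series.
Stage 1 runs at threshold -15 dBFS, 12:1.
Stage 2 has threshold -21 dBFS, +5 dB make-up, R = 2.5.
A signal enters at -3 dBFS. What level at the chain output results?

Stage 1: -3 dBFS is 12 dB over -15 dBFS; at 12:1 that becomes 1 dB over, giving -14 dBFS.
Stage 2: 7 dB above -21 dBFS, reduced 2.5:1 to 2.8 dB above → -18.2 dBFS; +5 dB make-up → -13.2 dBFS.

-13.2 dBFS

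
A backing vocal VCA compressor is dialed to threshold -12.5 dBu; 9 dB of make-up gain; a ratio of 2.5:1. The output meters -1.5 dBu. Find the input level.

Remove make-up: -1.5 − 9 = -10.5 dBu.
That's 2 dB above the -12.5 dBu threshold.
Before 2.5:1 compression the overshoot was 2 × 2.5 = 5 dB, so input = -12.5 + 5 = -7.5 dBu.

-7.5 dBu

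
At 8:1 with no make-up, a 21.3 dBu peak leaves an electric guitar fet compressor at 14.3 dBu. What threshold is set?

13.3 dBu

Input is 8 dB above T (since output overshoot × R = input overshoot: (14.3 − T)·8 = 21.3 − T gives T = 13.3 dBu).
Check: 13.3 + (21.3 − 13.3)/8 = 13.3 + 1 = 14.3 dBu. ✓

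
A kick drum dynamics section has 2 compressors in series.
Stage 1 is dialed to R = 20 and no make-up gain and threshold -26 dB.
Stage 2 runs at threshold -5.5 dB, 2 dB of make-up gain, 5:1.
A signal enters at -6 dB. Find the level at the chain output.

-23 dB

Stage 1: 20 dB above -26 dB, reduced 20:1 to 1 dB above → -25 dB.
Stage 2: -25 dB ≤ -5.5 dB, so stage 2 doesn't engage; make-up brings it to -23 dB.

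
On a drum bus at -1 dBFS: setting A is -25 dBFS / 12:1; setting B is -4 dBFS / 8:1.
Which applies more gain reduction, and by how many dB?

A: GR = 24 − 24/12 = 22 dB.
B: GR = 3 − 3/8 = 2.625 dB.
A applies 19.375 dB more gain reduction.

A, by 19.375 dB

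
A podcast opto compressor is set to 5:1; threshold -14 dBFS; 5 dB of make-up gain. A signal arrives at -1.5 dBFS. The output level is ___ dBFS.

-1.5 dBFS sits 12.5 dB over threshold.
The 12.5 dB excess becomes 2.5 dB after 5:1 reduction.
So the level is -14 + 2.5 = -11.5 dBFS; make-up adds 5 dB, giving -6.5 dBFS.

-6.5 dBFS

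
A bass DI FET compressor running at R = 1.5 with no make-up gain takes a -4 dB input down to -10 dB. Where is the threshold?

-22 dB

Let T be the threshold. Output overshoot = (input overshoot)/R, so -10 − T = (-4 − T)/1.5.
1.5·(-10 − T) = -4 − T → 0.5·T = -15 − (-4) = -11.
T = -11/0.5 = -22 dB.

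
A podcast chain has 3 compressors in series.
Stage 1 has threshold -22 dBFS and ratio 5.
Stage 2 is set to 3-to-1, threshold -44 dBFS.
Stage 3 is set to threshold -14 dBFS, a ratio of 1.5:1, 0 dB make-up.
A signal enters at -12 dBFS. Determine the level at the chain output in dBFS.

-36 dBFS

Stage 1: -12 dBFS is 10 dB over -22 dBFS; at 5:1 that becomes 2 dB over, giving -20 dBFS.
Stage 2: overshoot 24 dB → 24/3 = 8 dB → -36 dBFS.
Stage 3: -36 dBFS ≤ -14 dBFS, so stage 3 doesn't engage; output -36 dBFS.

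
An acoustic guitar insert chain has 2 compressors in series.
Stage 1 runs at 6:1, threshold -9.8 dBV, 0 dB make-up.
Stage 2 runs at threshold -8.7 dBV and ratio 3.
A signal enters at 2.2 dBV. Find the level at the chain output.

-8.4 dBV

Stage 1: 12 dB above -9.8 dBV, reduced 6:1 to 2 dB above → -7.8 dBV.
Stage 2: overshoot 0.9 dB → 0.9/3 = 0.3 dB → -8.4 dBV.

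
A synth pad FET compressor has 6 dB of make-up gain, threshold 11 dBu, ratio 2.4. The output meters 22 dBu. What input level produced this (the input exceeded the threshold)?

Stripping the +6 dB make-up gives 16 dBu at the gain stage.
That's 5 dB above the 11 dBu threshold.
Before 2.4:1 compression the overshoot was 5 × 2.4 = 12 dB, so input = 11 + 12 = 23 dBu.

23 dBu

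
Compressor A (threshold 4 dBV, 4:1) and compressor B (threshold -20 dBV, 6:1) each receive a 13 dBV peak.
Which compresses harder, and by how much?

B, by 20.75 dB

A: GR = 9 − 9/4 = 6.75 dB.
B: GR = 33 − 33/6 = 27.5 dB.
Difference: 20.75 dB in favour of B.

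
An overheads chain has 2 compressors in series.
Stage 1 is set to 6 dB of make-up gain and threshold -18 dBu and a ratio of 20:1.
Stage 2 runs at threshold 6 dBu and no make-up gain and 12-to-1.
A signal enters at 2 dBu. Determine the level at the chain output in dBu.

Stage 1: 2 dBu is 20 dB over -18 dBu; at 20:1 that becomes 1 dB over, giving -17 dBu; +6 dB make-up → -11 dBu.
Stage 2: -11 dBu is at or below the 6 dBu threshold — no compression; output -11 dBu.

-11 dBu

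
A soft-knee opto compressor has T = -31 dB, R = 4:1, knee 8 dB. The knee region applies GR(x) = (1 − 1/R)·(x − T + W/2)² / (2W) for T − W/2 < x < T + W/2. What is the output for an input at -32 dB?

x − T + W/2 = -32 − (-31) + 4 = 3.
GR = (1 − 1/4) × 3² / 16 = 0.75 × 9 / 16 = 0.421875 dB.
Output = -32 − 0.421875 = -32.421875 dB.

-32.421875 dB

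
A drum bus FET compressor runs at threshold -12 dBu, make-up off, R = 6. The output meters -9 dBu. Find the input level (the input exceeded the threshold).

Post-compression overshoot = -9 − (-12) = 3 dB.
Before 6:1 compression the overshoot was 3 × 6 = 18 dB, so input = -12 + 18 = 6 dBu.

6 dBu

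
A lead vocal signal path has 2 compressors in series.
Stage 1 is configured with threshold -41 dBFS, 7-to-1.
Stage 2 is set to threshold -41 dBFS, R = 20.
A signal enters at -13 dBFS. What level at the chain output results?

Stage 1: -13 dBFS is 28 dB over -41 dBFS; at 7:1 that becomes 4 dB over, giving -37 dBFS.
Stage 2: overshoot 4 dB → 4/20 = 0.2 dB → -40.8 dBFS.

-40.8 dBFS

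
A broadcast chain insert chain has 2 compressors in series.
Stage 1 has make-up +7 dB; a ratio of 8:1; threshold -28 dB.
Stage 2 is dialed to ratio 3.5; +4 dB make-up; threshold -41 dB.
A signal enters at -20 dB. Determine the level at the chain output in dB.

Stage 1: 8 dB above -28 dB, reduced 8:1 to 1 dB above → -27 dB; +7 dB make-up → -20 dB.
Stage 2: 21 dB above -41 dB, reduced 3.5:1 to 6 dB above → -35 dB; +4 dB make-up → -31 dB.

-31 dB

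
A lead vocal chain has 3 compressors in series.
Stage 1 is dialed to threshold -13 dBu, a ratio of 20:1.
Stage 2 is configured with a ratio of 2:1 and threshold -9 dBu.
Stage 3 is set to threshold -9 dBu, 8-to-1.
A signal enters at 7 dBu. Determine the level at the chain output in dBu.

Stage 1: 7 dBu is 20 dB over -13 dBu; at 20:1 that becomes 1 dB over, giving -12 dBu.
Stage 2: below threshold (-12 ≤ -9); passes unchanged; output -12 dBu.
Stage 3: -12 dBu ≤ -9 dBu, so stage 3 doesn't engage; output -12 dBu.

-12 dBu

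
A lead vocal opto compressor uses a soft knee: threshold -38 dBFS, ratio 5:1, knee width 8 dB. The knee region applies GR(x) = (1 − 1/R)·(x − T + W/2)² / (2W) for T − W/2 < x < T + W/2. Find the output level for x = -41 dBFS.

-41.05 dBFS

x − T + W/2 = -41 − (-38) + 4 = 1.
GR = (1 − 1/5) × 1² / 16 = 0.8 × 1 / 16 = 0.05 dB.
Output = -41 − 0.05 = -41.05 dBFS.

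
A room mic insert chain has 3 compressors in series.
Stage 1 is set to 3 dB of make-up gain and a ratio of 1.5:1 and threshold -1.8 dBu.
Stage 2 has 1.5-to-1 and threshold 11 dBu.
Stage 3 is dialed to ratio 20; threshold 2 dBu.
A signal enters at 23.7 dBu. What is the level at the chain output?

Stage 1: overshoot 25.5 dB → 25.5/1.5 = 17 dB → 15.2 dBu; +3 dB make-up → 18.2 dBu.
Stage 2: 18.2 dBu is 7.2 dB over 11 dBu; at 1.5:1 that becomes 4.8 dB over, giving 15.8 dBu.
Stage 3: 13.8 dB above 2 dBu, reduced 20:1 to 0.69 dB above → 2.69 dBu.

2.69 dBu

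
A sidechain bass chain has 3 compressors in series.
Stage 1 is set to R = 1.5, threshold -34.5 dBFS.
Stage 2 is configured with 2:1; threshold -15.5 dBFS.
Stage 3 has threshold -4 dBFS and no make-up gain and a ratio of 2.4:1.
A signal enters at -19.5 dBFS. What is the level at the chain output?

Stage 1: overshoot 15 dB → 15/1.5 = 10 dB → -24.5 dBFS.
Stage 2: below threshold (-24.5 ≤ -15.5); passes unchanged; output -24.5 dBFS.
Stage 3: -24.5 dBFS is at or below the -4 dBFS threshold — no compression; output -24.5 dBFS.

-24.5 dBFS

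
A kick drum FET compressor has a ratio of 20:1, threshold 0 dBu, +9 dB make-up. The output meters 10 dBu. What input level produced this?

Remove make-up: 10 − 9 = 1 dBu.
That's 1 dB above the 0 dBu threshold.
Input overshoot = R × output overshoot = 20 dB → input = 0 + 20 = 20 dBu.

20 dBu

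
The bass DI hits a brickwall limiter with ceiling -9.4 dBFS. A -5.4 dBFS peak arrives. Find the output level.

At ∞:1, everything above -9.4 dBFS is held at the ceiling.

-9.4 dBFS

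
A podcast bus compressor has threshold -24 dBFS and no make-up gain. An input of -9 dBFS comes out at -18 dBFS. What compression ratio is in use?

Input overshoot = -9 − (-24) = 15 dB; output overshoot = -18 − (-24) = 6 dB.
Ratio = 15 / 6 = 2.5.

2.5:1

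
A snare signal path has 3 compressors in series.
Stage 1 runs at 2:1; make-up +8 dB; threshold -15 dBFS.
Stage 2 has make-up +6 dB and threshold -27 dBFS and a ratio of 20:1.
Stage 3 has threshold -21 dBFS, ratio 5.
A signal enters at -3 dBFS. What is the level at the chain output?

Stage 1: -3 dBFS is 12 dB over -15 dBFS; at 2:1 that becomes 6 dB over, giving -9 dBFS; +8 dB make-up → -1 dBFS.
Stage 2: 26 dB above -27 dBFS, reduced 20:1 to 1.3 dB above → -25.7 dBFS; +6 dB make-up → -19.7 dBFS.
Stage 3: overshoot 1.3 dB → 1.3/5 = 0.26 dB → -20.74 dBFS.

-20.74 dBFS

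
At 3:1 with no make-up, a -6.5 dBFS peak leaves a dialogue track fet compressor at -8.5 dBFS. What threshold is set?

-9.5 dBFS

Let T be the threshold. Output overshoot = (input overshoot)/R, so -8.5 − T = (-6.5 − T)/3.
3·(-8.5 − T) = -6.5 − T → 2·T = -25.5 − (-6.5) = -19.
T = -19/2 = -9.5 dBFS.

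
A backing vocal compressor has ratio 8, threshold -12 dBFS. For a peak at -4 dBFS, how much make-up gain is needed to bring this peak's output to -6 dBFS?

5 dB

Without make-up, output = threshold + overshoot/8 = -12 + 1 = -11 dBFS.
Gap to target: 5 dB.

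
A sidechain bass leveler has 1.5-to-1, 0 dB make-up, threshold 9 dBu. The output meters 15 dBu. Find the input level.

18 dBu

That's 6 dB above the 9 dBu threshold.
Undo the ratio: input overshoot = 6 × 1.5 = 9 dB, giving input = 18 dBu.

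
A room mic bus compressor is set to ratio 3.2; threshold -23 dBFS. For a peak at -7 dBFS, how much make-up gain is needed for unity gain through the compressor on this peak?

11 dB

The peak compresses to -23 + 16/3.2 = -18 dBFS.
To reach -7 dBFS requires -7 − (-18) = 11 dB of make-up.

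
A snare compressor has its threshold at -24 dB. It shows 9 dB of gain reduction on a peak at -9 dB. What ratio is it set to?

Input overshoot = -9 − (-24) = 15 dB.
Output overshoot = 15 − 9 = 6 dB.
Ratio = input overshoot / output overshoot = 15 / 6 = 2.5.

2.5:1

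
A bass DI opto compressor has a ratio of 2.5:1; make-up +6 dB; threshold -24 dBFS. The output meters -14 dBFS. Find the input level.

-14 dBFS

Before make-up, the level was -14 − 6 = -20 dBFS.
Post-compression overshoot = -20 − (-24) = 4 dB.
Input overshoot = R × output overshoot = 10 dB → input = -24 + 10 = -14 dBFS.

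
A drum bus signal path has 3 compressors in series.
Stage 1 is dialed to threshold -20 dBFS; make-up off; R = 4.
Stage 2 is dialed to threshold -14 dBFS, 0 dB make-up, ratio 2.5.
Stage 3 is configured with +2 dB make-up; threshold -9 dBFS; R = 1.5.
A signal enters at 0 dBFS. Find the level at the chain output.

-13 dBFS

Stage 1: 20 dB above -20 dBFS, reduced 4:1 to 5 dB above → -15 dBFS.
Stage 2: -15 dBFS is at or below the -14 dBFS threshold — no compression; output -15 dBFS.
Stage 3: -15 dBFS ≤ -9 dBFS, so stage 3 doesn't engage; make-up brings it to -13 dBFS.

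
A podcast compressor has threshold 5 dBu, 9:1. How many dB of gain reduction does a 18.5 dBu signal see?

18.5 dBu exceeds the threshold by 13.5 dB.
At 9:1, output sits 13.5/9 = 1.5 dB above threshold.
GR = overshoot in − overshoot out = 13.5 − 1.5 = 12 dB.

12 dB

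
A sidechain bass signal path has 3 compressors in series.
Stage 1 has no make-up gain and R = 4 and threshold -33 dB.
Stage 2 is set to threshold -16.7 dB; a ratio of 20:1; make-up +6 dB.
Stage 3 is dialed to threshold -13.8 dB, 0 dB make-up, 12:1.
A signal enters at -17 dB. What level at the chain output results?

Stage 1: 16 dB above -33 dB, reduced 4:1 to 4 dB above → -29 dB.
Stage 2: below threshold (-29 ≤ -16.7); passes unchanged; make-up brings it to -23 dB.
Stage 3: -23 dB is at or below the -13.8 dB threshold — no compression; output -23 dB.

-23 dB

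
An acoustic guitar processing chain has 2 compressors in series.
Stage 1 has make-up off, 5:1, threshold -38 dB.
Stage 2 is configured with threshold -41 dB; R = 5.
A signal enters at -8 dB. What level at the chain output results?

-39.2 dB

Stage 1: 30 dB above -38 dB, reduced 5:1 to 6 dB above → -32 dB.
Stage 2: 9 dB above -41 dB, reduced 5:1 to 1.8 dB above → -39.2 dB.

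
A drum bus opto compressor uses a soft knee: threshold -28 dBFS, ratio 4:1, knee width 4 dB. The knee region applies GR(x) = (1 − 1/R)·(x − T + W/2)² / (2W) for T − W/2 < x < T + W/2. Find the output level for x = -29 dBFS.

x − T + W/2 = -29 − (-28) + 2 = 1.
GR = (1 − 1/4) × 1² / 8 = 0.75 × 1 / 8 = 0.09375 dB.
Output = -29 − 0.09375 = -29.09375 dBFS.

-29.09375 dBFS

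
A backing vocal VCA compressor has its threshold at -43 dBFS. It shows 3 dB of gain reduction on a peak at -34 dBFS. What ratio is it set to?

1.5:1

Input overshoot = -34 − (-43) = 9 dB.
Output overshoot = 9 − 3 = 6 dB.
Ratio = input overshoot / output overshoot = 9 / 6 = 1.5.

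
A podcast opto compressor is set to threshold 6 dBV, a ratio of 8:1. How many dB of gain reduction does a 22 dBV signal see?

The signal is 16 dB above threshold.
A 8:1 ratio leaves 2 dB of that excess.
Gain reduction = 16 − 2 = 14 dB.

14 dB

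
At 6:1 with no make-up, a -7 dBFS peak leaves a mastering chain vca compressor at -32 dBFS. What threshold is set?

Let T be the threshold. Output overshoot = (input overshoot)/R, so -32 − T = (-7 − T)/6.
6·(-32 − T) = -7 − T → 5·T = -192 − (-7) = -185.
T = -185/5 = -37 dBFS.

-37 dBFS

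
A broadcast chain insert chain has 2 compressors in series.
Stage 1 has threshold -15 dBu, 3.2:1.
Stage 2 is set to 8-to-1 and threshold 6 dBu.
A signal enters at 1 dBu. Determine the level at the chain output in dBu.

-10 dBu

Stage 1: overshoot 16 dB → 16/3.2 = 5 dB → -10 dBu.
Stage 2: below threshold (-10 ≤ 6); passes unchanged; output -10 dBu.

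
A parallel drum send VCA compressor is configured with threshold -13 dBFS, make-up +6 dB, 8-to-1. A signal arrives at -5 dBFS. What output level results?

-6 dBFS

-5 dBFS sits 8 dB over threshold.
8:1 compression reduces that to 8/8 = 1 dB over.
That puts the output at -12 dBFS; make-up adds 6 dB, giving -6 dBFS.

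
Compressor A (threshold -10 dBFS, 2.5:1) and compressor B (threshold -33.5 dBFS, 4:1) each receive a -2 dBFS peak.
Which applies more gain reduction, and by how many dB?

A: GR = 8 − 8/2.5 = 4.8 dB.
B: GR = 31.5 − 31.5/4 = 23.625 dB.
B reduces 18.825 dB more.

B, by 18.825 dB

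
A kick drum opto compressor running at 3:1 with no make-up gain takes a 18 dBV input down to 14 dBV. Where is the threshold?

12 dBV

Gain reduction = 18 − 14 = 4 dB; output overshoot = GR / (R − 1) = 4 / 2 = 2 dB.
Threshold = output − output overshoot = 14 − 2 = 12 dBV.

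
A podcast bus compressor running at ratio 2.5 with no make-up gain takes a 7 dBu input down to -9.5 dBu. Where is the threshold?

Let T be the threshold. Output overshoot = (input overshoot)/R, so -9.5 − T = (7 − T)/2.5.
2.5·(-9.5 − T) = 7 − T → 1.5·T = -23.75 − 7 = -30.75.
T = -30.75/1.5 = -20.5 dBu.

-20.5 dBu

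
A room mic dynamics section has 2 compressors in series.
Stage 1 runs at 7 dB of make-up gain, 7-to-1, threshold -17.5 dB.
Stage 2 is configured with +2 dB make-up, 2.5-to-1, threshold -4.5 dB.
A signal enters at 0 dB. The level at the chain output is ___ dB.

Stage 1: overshoot 17.5 dB → 17.5/7 = 2.5 dB → -15 dB; +7 dB make-up → -8 dB.
Stage 2: -8 dB is at or below the -4.5 dB threshold — no compression; make-up brings it to -6 dB.

-6 dB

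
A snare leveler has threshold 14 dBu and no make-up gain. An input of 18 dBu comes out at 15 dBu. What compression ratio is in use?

4:1

Input overshoot = 18 − 14 = 4 dB; output overshoot = 15 − 14 = 1 dB.
Ratio = 4 / 1 = 4.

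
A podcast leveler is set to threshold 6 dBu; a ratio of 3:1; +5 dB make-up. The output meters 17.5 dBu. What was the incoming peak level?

25.5 dBu

Before make-up, the level was 17.5 − 5 = 12.5 dBu.
Post-compression overshoot = 12.5 − 6 = 6.5 dB.
Input overshoot = R × output overshoot = 19.5 dB → input = 6 + 19.5 = 25.5 dBu.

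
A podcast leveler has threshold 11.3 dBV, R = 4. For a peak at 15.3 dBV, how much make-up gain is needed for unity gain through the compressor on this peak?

Overshoot 4 dB → 4/4 = 1 dB after compression, so the compressed level is 11.3 + 1 = 12.3 dBV.
Make-up = target − compressed = 15.3 − 12.3 = 3 dB.

3 dB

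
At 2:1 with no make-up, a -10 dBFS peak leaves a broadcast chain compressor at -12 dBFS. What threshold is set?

-14 dBFS

Let T be the threshold. Output overshoot = (input overshoot)/R, so -12 − T = (-10 − T)/2.
2·(-12 − T) = -10 − T → 1·T = -24 − (-10) = -14.
T = -14/1 = -14 dBFS.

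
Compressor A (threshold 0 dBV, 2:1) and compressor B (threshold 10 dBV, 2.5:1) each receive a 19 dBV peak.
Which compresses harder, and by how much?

A: overshoot 19 dB → output overshoot 9.5 dB → GR 9.5 dB.
B: overshoot 9 dB → output overshoot 3.6 dB → GR 5.4 dB.
A reduces 4.1 dB more.

A, by 4.1 dB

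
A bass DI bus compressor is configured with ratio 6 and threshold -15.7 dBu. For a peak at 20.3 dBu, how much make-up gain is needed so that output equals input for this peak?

The peak compresses to -15.7 + 36/6 = -9.7 dBu.
To reach 20.3 dBu requires 20.3 − (-9.7) = 30 dB of make-up.

30 dB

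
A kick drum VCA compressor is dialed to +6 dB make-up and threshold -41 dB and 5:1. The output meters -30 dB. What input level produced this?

Remove make-up: -30 − 6 = -36 dB.
Post-compression overshoot = -36 − (-41) = 5 dB.
Input overshoot = R × output overshoot = 25 dB → input = -41 + 25 = -16 dB.

-16 dB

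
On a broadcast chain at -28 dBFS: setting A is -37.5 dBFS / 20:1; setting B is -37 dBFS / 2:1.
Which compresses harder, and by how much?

A: GR = 9.5 − 9.5/20 = 9.025 dB.
B: GR = 9 − 9/2 = 4.5 dB.
Difference: 4.525 dB in favour of A.

A, by 4.525 dB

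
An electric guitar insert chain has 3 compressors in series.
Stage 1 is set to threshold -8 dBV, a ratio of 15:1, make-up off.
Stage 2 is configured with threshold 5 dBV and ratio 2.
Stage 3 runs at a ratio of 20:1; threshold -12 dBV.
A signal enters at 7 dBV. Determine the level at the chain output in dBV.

-11.75 dBV

Stage 1: 15 dB above -8 dBV, reduced 15:1 to 1 dB above → -7 dBV.
Stage 2: -7 dBV ≤ 5 dBV, so stage 2 doesn't engage; output -7 dBV.
Stage 3: overshoot 5 dB → 5/20 = 0.25 dB → -11.75 dBV.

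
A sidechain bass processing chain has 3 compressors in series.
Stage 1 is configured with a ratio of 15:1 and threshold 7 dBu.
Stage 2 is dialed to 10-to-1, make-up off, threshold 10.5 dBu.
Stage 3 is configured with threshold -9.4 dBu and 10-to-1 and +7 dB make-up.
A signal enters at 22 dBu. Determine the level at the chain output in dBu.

-0.66 dBu

Stage 1: overshoot 15 dB → 15/15 = 1 dB → 8 dBu.
Stage 2: 8 dBu ≤ 10.5 dBu, so stage 2 doesn't engage; output 8 dBu.
Stage 3: 17.4 dB above -9.4 dBu, reduced 10:1 to 1.74 dB above → -7.66 dBu; +7 dB make-up → -0.66 dBu.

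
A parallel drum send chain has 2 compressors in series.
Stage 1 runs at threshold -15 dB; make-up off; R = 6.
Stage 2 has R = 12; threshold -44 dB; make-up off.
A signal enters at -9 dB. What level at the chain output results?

-41.5 dB

Stage 1: -9 dB is 6 dB over -15 dB; at 6:1 that becomes 1 dB over, giving -14 dB.
Stage 2: overshoot 30 dB → 30/12 = 2.5 dB → -41.5 dB.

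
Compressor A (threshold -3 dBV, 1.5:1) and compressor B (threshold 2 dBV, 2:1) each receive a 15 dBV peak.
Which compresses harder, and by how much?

A: GR = 18 − 18/1.5 = 6 dB.
B: GR = 13 − 13/2 = 6.5 dB.
B reduces 0.5 dB more.

B, by 0.5 dB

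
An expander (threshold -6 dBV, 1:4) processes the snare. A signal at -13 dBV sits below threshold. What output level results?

Undershoot = (-6) − (-13) = 7 dB.
At 1:4, that expands to 28 dB under threshold.
Output = -6 − 28 = -34 dBV.

-34 dBV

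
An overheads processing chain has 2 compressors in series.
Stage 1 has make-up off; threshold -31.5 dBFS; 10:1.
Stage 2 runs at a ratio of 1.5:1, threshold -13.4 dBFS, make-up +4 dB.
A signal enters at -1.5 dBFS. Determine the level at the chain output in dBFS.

-24.5 dBFS

Stage 1: overshoot 30 dB → 30/10 = 3 dB → -28.5 dBFS.
Stage 2: -28.5 dBFS ≤ -13.4 dBFS, so stage 2 doesn't engage; make-up brings it to -24.5 dBFS.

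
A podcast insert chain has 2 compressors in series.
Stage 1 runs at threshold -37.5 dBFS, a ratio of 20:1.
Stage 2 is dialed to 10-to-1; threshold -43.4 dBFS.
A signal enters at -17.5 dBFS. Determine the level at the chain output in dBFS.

-42.71 dBFS

Stage 1: overshoot 20 dB → 20/20 = 1 dB → -36.5 dBFS.
Stage 2: -36.5 dBFS is 6.9 dB over -43.4 dBFS; at 10:1 that becomes 0.69 dB over, giving -42.71 dBFS.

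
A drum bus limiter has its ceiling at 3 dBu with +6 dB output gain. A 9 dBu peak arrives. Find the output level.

9 dBu

At ∞:1, everything above 3 dBu is held at the ceiling.
Output gain then adds 6 dB: 3 + 6 = 9 dBu.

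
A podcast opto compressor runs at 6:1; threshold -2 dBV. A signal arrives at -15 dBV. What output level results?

-15 dBV

-15 dBV is 13 dB below the -2 dBV threshold, so no gain reduction is applied.
Output = input = -15 dBV.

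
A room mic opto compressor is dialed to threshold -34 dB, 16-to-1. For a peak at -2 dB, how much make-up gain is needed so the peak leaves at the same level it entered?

The peak compresses to -34 + 32/16 = -32 dB.
To reach -2 dB requires -2 − (-32) = 30 dB of make-up.

30 dB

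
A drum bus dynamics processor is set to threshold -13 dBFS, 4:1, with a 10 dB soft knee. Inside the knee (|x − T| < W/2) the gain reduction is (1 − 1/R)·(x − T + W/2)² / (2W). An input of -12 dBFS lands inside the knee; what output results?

x − T + W/2 = -12 − (-13) + 5 = 6.
GR = (1 − 1/4) × 6² / 20 = 0.75 × 36 / 20 = 1.35 dB.
Output = -12 − 1.35 = -13.35 dBFS.

-13.35 dBFS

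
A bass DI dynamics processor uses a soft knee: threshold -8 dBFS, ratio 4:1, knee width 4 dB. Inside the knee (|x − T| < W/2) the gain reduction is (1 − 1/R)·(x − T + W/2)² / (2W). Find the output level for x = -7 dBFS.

-7.84375 dBFS

x − T + W/2 = -7 − (-8) + 2 = 3.
GR = (1 − 1/4) × 3² / 8 = 0.75 × 9 / 8 = 0.84375 dB.
Output = -7 − 0.84375 = -7.84375 dBFS.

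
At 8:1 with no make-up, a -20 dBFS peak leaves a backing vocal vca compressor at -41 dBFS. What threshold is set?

-44 dBFS

Input is 24 dB above T (since output overshoot × R = input overshoot: (-41 − T)·8 = -20 − T gives T = -44 dBFS).
Check: -44 + (-20 − (-44))/8 = -44 + 3 = -41 dBFS. ✓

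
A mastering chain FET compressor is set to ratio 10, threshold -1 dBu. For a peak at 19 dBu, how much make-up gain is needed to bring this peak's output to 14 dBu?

13 dB

Without make-up, output = threshold + overshoot/10 = -1 + 2 = 1 dBu.
Gap to target: 13 dB.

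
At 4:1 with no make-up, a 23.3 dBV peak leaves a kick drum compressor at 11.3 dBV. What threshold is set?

7.3 dBV

Let T be the threshold. Output overshoot = (input overshoot)/R, so 11.3 − T = (23.3 − T)/4.
4·(11.3 − T) = 23.3 − T → 3·T = 45.2 − 23.3 = 21.9.
T = 21.9/3 = 7.3 dBV.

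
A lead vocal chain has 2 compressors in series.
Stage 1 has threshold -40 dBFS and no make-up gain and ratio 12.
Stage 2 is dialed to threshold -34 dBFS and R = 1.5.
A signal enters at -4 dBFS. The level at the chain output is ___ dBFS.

Stage 1: 36 dB above -40 dBFS, reduced 12:1 to 3 dB above → -37 dBFS.
Stage 2: -37 dBFS is at or below the -34 dBFS threshold — no compression; output -37 dBFS.

-37 dBFS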